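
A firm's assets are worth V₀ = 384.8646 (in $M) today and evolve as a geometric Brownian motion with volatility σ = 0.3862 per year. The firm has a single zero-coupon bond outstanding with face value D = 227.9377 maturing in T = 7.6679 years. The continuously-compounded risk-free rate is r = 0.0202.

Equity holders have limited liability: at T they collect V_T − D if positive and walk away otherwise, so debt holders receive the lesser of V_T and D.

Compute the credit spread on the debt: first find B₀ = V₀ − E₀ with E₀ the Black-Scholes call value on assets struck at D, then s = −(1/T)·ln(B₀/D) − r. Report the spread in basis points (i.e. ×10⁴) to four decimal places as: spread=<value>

spread=326.3904

d₁ = [ln(V₀/D) + (r + σ²/2)T] / (σ√T)
   = [ln(384.8646/227.9377) + (0.0202 + 0.5·0.3862²)·7.6679] / (0.3862·√7.6679)
   = [0.523819 + 0.726727] / 1.069425 = 1.169363
d₂ = d₁ − σ√T = 1.169363 − 1.069425 = 0.099937
N(d₁) = 0.878871,  N(d₂) = 0.539803,  e^(−rT) = 0.856508
E₀ = V₀·N(d₁) − D·e^(−rT)·N(d₂)
   = 384.8646·0.878871 − 227.9377·0.856508·0.539803 = 232.860441
B₀ = V₀ − E₀ = 384.8646 − 232.860441 = 152.004159
spread = −(1/T)·ln(B₀/D) − r = −(1/7.6679)·ln(152.004159/227.9377) − 0.0202 = 0.03263904
in basis points: 0.03263904 × 10⁴ = 326.3904 bp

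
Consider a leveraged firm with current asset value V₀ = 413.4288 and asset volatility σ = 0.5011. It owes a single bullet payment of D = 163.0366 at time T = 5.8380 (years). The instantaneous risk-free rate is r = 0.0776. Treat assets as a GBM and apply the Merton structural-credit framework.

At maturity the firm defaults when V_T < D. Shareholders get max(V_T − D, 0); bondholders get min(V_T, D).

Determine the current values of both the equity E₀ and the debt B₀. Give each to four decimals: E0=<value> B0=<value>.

E0=323.7848 B0=89.6440

d₁ = [ln(V₀/D) + (r + σ²/2)T] / (σ√T)
   = [ln(413.4288/163.0366) + (0.0776 + 0.5·0.5011²)·5.8380] / (0.5011·√5.8380)
   = [0.930511 + 1.185993] / 1.210755 = 1.748085
d₂ = d₁ − σ√T = 1.748085 − 1.210755 = 0.537330
N(d₁) = 0.959775,  N(d₂) = 0.704480,  e^(−rT) = 0.635700
E₀ = V₀·N(d₁) − D·e^(−rT)·N(d₂)
   = 413.4288·0.959775 − 163.0366·0.635700·0.704480 = 323.784816
B₀ = V₀ − E₀ = 413.4288 − 323.784816 = 89.643984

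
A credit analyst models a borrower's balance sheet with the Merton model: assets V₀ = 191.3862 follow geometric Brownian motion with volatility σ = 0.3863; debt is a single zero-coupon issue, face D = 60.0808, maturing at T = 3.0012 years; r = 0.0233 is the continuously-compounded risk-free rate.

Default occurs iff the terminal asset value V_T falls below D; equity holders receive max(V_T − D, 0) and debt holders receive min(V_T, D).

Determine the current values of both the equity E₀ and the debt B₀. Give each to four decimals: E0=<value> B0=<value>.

E0=136.2289 B0=55.1573

d₁ = [ln(V₀/D) + (r + σ²/2)T] / (σ√T)
   = [ln(191.3862/60.0808) + (0.0233 + 0.5·0.3863²)·3.0012] / (0.3863·√3.0012)
   = [1.158603 + 0.293859] / 0.669225 = 2.170364
d₂ = d₁ − σ√T = 2.170364 − 0.669225 = 1.501139
N(d₁) = 0.985010,  N(d₂) = 0.933340,  e^(−rT) = 0.932461
E₀ = V₀·N(d₁) − D·e^(−rT)·N(d₂)
   = 191.3862·0.985010 − 60.0808·0.932461·0.933340 = 136.228870
B₀ = V₀ − E₀ = 191.3862 − 136.228870 = 55.157330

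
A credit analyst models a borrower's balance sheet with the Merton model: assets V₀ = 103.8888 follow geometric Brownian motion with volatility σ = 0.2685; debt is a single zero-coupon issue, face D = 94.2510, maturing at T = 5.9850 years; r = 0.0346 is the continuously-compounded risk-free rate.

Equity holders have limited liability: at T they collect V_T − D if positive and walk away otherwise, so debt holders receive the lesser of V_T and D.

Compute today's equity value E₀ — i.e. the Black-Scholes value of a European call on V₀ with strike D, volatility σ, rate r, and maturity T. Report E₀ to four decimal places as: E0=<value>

d₁ = [ln(V₀/D) + (r + σ²/2)T] / (σ√T)
   = [ln(103.8888/94.2510) + (0.0346 + 0.5·0.2685²)·5.9850] / (0.2685·√5.9850)
   = [0.097360 + 0.422817] / 0.656865 = 0.791908
d₂ = d₁ − σ√T = 0.791908 − 0.656865 = 0.135042
N(d₁) = 0.785793,  N(d₂) = 0.553711,  e^(−rT) = 0.812954
E₀ = V₀·N(d₁) − D·e^(−rT)·N(d₂)
   = 103.8888·0.785793 − 94.2510·0.812954·0.553711 = 39.208799

E0=39.2088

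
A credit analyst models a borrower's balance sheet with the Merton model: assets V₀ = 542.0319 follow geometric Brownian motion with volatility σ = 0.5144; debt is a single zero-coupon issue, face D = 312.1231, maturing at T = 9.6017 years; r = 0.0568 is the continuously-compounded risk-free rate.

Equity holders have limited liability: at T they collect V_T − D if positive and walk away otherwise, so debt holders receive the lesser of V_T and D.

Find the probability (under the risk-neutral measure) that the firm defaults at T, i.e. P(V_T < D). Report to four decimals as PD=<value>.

d₁ = [ln(V₀/D) + (r + σ²/2)T] / (σ√T)
   = [ln(542.0319/312.1231) + (0.0568 + 0.5·0.5144²)·9.6017] / (0.5144·√9.6017)
   = [0.551927 + 1.815717] / 1.593951 = 1.485393
d₂ = d₁ − σ√T = 1.485393 − 1.593951 = -0.108558
risk-neutral PD = N(−d₂) = N(0.108558) = 0.543224

PD=0.5432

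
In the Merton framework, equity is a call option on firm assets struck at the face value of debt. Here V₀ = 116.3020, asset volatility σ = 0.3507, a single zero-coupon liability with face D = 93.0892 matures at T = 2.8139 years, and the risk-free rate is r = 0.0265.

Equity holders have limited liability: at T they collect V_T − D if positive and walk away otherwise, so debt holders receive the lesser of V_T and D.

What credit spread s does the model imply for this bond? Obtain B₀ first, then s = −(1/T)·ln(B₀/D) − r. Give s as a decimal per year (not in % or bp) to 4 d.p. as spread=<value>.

d₁ = [ln(V₀/D) + (r + σ²/2)T] / (σ√T)
   = [ln(116.3020/93.0892) + (0.0265 + 0.5·0.3507²)·2.8139] / (0.3507·√2.8139)
   = [0.222632 + 0.247610] / 0.588288 = 0.799339
d₂ = d₁ − σ√T = 0.799339 − 0.588288 = 0.211051
N(d₁) = 0.787953,  N(d₂) = 0.583576,  e^(−rT) = 0.928144
E₀ = V₀·N(d₁) − D·e^(−rT)·N(d₂)
   = 116.3020·0.787953 − 93.0892·0.928144·0.583576 = 41.219425
B₀ = V₀ − E₀ = 116.3020 − 41.219425 = 75.082575
spread = −(1/T)·ln(B₀/D) − r = −(1/2.8139)·ln(75.082575/93.0892) − 0.0265 = 0.04989563

spread=0.0499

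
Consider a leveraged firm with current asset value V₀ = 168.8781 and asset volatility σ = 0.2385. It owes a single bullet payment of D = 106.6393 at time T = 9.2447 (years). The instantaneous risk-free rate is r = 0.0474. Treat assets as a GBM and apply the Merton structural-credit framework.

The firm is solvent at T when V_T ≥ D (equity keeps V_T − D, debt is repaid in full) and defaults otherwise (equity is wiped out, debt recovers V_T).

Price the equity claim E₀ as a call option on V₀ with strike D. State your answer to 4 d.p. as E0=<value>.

E0=103.9501

d₁ = [ln(V₀/D) + (r + σ²/2)T] / (σ√T)
   = [ln(168.8781/106.6393) + (0.0474 + 0.5·0.2385²)·9.2447] / (0.2385·√9.2447)
   = [0.459725 + 0.701128] / 0.725162 = 1.600820
d₂ = d₁ − σ√T = 1.600820 − 0.725162 = 0.875659
N(d₁) = 0.945292,  N(d₂) = 0.809392,  e^(−rT) = 0.645198
E₀ = V₀·N(d₁) − D·e^(−rT)·N(d₂)
   = 168.8781·0.945292 − 106.6393·0.645198·0.809392 = 103.950111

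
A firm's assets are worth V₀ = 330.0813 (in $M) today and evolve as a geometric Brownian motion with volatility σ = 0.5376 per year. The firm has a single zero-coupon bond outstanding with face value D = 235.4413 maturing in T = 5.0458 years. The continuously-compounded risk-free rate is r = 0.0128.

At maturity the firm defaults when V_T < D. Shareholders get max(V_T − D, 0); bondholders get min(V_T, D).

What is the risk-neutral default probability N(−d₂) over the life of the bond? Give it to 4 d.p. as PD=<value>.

PD=0.6066

d₁ = [ln(V₀/D) + (r + σ²/2)T] / (σ√T)
   = [ln(330.0813/235.4413) + (0.0128 + 0.5·0.5376²)·5.0458] / (0.5376·√5.0458)
   = [0.337877 + 0.793739] / 1.207603 = 0.937076
d₂ = d₁ − σ√T = 0.937076 − 1.207603 = -0.270527
risk-neutral PD = N(−d₂) = N(0.270527) = 0.606623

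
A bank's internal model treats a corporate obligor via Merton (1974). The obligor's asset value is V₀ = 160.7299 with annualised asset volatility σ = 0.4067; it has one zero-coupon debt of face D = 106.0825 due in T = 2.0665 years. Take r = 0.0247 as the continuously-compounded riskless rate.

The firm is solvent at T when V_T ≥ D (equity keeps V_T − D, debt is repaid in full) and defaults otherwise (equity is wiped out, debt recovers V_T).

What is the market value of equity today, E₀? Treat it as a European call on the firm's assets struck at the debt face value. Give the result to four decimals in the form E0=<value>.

d₁ = [ln(V₀/D) + (r + σ²/2)T] / (σ√T)
   = [ln(160.7299/106.0825) + (0.0247 + 0.5·0.4067²)·2.0665] / (0.4067·√2.0665)
   = [0.415508 + 0.221947] / 0.584645 = 1.090330
d₂ = d₁ − σ√T = 1.090330 − 0.584645 = 0.505685
N(d₁) = 0.862216,  N(d₂) = 0.693461,  e^(−rT) = 0.950238
E₀ = V₀·N(d₁) − D·e^(−rT)·N(d₂)
   = 160.7299·0.862216 − 106.0825·0.950238·0.693461 = 68.680481

E0=68.6805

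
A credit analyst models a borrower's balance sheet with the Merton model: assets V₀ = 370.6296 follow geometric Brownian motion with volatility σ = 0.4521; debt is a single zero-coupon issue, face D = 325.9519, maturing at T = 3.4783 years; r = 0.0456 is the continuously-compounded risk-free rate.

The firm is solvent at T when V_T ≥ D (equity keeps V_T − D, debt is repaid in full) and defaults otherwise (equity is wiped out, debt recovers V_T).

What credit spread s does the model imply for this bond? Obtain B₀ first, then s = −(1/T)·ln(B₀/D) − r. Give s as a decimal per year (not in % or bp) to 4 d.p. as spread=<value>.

d₁ = [ln(V₀/D) + (r + σ²/2)T] / (σ√T)
   = [ln(370.6296/325.9519) + (0.0456 + 0.5·0.4521²)·3.4783] / (0.4521·√3.4783)
   = [0.128453 + 0.514083] / 0.843176 = 0.762043
d₂ = d₁ − σ√T = 0.762043 − 0.843176 = -0.081132
N(d₁) = 0.776983,  N(d₂) = 0.467668,  e^(−rT) = 0.853329
E₀ = V₀·N(d₁) − D·e^(−rT)·N(d₂)
   = 370.6296·0.776983 − 325.9519·0.853329·0.467668 = 157.893667
B₀ = V₀ − E₀ = 370.6296 − 157.893667 = 212.735933
spread = −(1/T)·ln(B₀/D) − r = −(1/3.4783)·ln(212.735933/325.9519) − 0.0456 = 0.07707435

spread=0.0771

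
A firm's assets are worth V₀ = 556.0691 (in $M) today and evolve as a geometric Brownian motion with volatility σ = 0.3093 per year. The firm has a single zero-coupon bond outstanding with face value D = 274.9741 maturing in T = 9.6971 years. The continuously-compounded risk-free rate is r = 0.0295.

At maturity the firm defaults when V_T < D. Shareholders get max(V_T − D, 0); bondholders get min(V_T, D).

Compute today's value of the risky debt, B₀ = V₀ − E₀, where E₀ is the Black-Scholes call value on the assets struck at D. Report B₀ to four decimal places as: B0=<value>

B0=182.6314

d₁ = [ln(V₀/D) + (r + σ²/2)T] / (σ√T)
   = [ln(556.0691/274.9741) + (0.0295 + 0.5·0.3093²)·9.6971] / (0.3093·√9.6971)
   = [0.704216 + 0.749908] / 0.963165 = 1.509734
d₂ = d₁ − σ√T = 1.509734 − 0.963165 = 0.546569
N(d₁) = 0.934444,  N(d₂) = 0.707663,  e^(−rT) = 0.751214
E₀ = V₀·N(d₁) − D·e^(−rT)·N(d₂)
   = 556.0691·0.934444 − 274.9741·0.751214·0.707663 = 373.437724
B₀ = V₀ − E₀ = 556.0691 − 373.437724 = 182.631376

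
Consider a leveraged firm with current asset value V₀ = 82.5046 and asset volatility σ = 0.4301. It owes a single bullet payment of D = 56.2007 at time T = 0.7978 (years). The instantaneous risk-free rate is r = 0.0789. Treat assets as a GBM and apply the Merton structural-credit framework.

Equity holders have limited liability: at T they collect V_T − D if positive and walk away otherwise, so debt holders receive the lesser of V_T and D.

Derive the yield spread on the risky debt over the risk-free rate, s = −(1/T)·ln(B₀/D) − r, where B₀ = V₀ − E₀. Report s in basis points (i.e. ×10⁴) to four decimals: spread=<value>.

spread=364.8720

d₁ = [ln(V₀/D) + (r + σ²/2)T] / (σ√T)
   = [ln(82.5046/56.2007) + (0.0789 + 0.5·0.4301²)·0.7978] / (0.4301·√0.7978)
   = [0.383925 + 0.136737] / 0.384164 = 1.355313
d₂ = d₁ − σ√T = 1.355313 − 0.384164 = 0.971149
N(d₁) = 0.912341,  N(d₂) = 0.834263,  e^(−rT) = 0.938994
E₀ = V₀·N(d₁) − D·e^(−rT)·N(d₂)
   = 82.5046·0.912341 − 56.2007·0.938994·0.834263 = 31.246518
B₀ = V₀ − E₀ = 82.5046 − 31.246518 = 51.258082
spread = −(1/T)·ln(B₀/D) − r = −(1/0.7978)·ln(51.258082/56.2007) − 0.0789 = 0.03648720
in basis points: 0.03648720 × 10⁴ = 364.8720 bp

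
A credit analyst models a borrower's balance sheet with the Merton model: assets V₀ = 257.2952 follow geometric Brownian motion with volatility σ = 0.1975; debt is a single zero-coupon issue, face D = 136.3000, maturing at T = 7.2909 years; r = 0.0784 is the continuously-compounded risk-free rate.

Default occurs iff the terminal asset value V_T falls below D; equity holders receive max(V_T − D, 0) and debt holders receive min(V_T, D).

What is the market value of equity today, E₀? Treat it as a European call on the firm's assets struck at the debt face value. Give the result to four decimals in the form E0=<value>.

d₁ = [ln(V₀/D) + (r + σ²/2)T] / (σ√T)
   = [ln(257.2952/136.3000) + (0.0784 + 0.5·0.1975²)·7.2909] / (0.1975·√7.2909)
   = [0.635366 + 0.713802] / 0.533283 = 2.529928
d₂ = d₁ − σ√T = 2.529928 − 0.533283 = 1.996646
N(d₁) = 0.994296,  N(d₂) = 0.977068,  e^(−rT) = 0.564618
E₀ = V₀·N(d₁) − D·e^(−rT)·N(d₂)
   = 257.2952·0.994296 − 136.3000·0.564618·0.977068 = 180.634908

E0=180.6349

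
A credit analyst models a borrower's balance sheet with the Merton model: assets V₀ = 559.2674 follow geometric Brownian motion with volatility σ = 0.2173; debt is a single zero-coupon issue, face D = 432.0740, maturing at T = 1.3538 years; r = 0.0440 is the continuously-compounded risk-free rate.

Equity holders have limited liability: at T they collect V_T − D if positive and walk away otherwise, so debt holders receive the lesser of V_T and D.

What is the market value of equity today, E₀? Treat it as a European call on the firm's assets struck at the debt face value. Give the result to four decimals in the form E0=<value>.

d₁ = [ln(V₀/D) + (r + σ²/2)T] / (σ√T)
   = [ln(559.2674/432.0740) + (0.0440 + 0.5·0.2173²)·1.3538] / (0.2173·√1.3538)
   = [0.258031 + 0.091530] / 0.252835 = 1.382566
d₂ = d₁ − σ√T = 1.382566 − 0.252835 = 1.129731
N(d₁) = 0.916601,  N(d₂) = 0.870705,  e^(−rT) = 0.942172
E₀ = V₀·N(d₁) − D·e^(−rT)·N(d₂)
   = 559.2674·0.916601 − 432.0740·0.942172·0.870705 = 158.171309

E0=158.1713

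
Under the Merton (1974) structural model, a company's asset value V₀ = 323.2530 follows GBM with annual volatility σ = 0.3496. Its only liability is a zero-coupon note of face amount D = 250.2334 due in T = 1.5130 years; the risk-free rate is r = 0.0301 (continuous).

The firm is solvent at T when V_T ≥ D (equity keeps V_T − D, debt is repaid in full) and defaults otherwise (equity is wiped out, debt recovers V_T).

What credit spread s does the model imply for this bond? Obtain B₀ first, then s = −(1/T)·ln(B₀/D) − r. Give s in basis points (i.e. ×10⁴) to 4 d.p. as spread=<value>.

d₁ = [ln(V₀/D) + (r + σ²/2)T] / (σ√T)
   = [ln(323.2530/250.2334) + (0.0301 + 0.5·0.3496²)·1.5130] / (0.3496·√1.5130)
   = [0.256041 + 0.138001] / 0.430022 = 0.916330
d₂ = d₁ − σ√T = 0.916330 − 0.430022 = 0.486307
N(d₁) = 0.820253,  N(d₂) = 0.686625,  e^(−rT) = 0.955480
E₀ = V₀·N(d₁) − D·e^(−rT)·N(d₂)
   = 323.2530·0.820253 − 250.2334·0.955480·0.686625 = 100.981883
B₀ = V₀ − E₀ = 323.2530 − 100.981883 = 222.271117
spread = −(1/T)·ln(B₀/D) − r = −(1/1.5130)·ln(222.271117/250.2334) − 0.0301 = 0.04821870
in basis points: 0.04821870 × 10⁴ = 482.1870 bp

spread=482.1870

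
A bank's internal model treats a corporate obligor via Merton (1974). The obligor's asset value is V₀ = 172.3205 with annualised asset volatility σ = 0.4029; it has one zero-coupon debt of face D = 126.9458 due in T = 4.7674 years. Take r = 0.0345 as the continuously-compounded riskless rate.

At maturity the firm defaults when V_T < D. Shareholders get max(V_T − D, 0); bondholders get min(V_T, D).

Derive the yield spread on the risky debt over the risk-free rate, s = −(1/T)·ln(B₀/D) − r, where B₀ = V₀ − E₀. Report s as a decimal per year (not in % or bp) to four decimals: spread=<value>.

d₁ = [ln(V₀/D) + (r + σ²/2)T] / (σ√T)
   = [ln(172.3205/126.9458) + (0.0345 + 0.5·0.4029²)·4.7674] / (0.4029·√4.7674)
   = [0.305596 + 0.551418] / 0.879707 = 0.974203
d₂ = d₁ − σ√T = 0.974203 − 0.879707 = 0.094496
N(d₁) = 0.835022,  N(d₂) = 0.537642,  e^(−rT) = 0.848339
E₀ = V₀·N(d₁) − D·e^(−rT)·N(d₂)
   = 172.3205·0.835022 − 126.9458·0.848339·0.537642 = 85.991086
B₀ = V₀ − E₀ = 172.3205 − 85.991086 = 86.329414
spread = −(1/T)·ln(B₀/D) − r = −(1/4.7674)·ln(86.329414/126.9458) − 0.0345 = 0.04638053

spread=0.0464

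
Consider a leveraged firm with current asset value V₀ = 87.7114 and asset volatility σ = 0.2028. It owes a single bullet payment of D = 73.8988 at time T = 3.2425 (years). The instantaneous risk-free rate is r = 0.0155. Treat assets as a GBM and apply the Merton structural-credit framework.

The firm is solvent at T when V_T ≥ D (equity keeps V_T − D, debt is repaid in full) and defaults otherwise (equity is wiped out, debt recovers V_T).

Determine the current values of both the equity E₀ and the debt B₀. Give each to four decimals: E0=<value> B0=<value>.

E0=22.1743 B0=65.5371

d₁ = [ln(V₀/D) + (r + σ²/2)T] / (σ√T)
   = [ln(87.7114/73.8988) + (0.0155 + 0.5·0.2028²)·3.2425] / (0.2028·√3.2425)
   = [0.171355 + 0.116937] / 0.365181 = 0.789452
d₂ = d₁ − σ√T = 0.789452 − 0.365181 = 0.424271
N(d₁) = 0.785076,  N(d₂) = 0.664316,  e^(−rT) = 0.950983
E₀ = V₀·N(d₁) − D·e^(−rT)·N(d₂)
   = 87.7114·0.785076 − 73.8988·0.950983·0.664316 = 22.174301
B₀ = V₀ − E₀ = 87.7114 − 22.174301 = 65.537099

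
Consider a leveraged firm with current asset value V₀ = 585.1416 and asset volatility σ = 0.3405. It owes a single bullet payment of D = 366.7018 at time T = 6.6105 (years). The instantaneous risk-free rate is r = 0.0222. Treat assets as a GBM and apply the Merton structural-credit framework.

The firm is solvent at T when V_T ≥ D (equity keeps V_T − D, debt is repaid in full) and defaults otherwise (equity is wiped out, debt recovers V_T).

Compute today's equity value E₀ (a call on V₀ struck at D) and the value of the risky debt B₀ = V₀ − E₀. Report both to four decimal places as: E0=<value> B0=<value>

d₁ = [ln(V₀/D) + (r + σ²/2)T] / (σ√T)
   = [ln(585.1416/366.7018) + (0.0222 + 0.5·0.3405²)·6.6105] / (0.3405·√6.6105)
   = [0.467305 + 0.529965] / 0.875456 = 1.139143
d₂ = d₁ − σ√T = 1.139143 − 0.875456 = 0.263687
N(d₁) = 0.872678,  N(d₂) = 0.603990,  e^(−rT) = 0.863507
E₀ = V₀·N(d₁) − D·e^(−rT)·N(d₂)
   = 585.1416·0.872678 − 366.7018·0.863507·0.603990 = 319.387299
B₀ = V₀ − E₀ = 585.1416 − 319.387299 = 265.754301

E0=319.3873 B0=265.7543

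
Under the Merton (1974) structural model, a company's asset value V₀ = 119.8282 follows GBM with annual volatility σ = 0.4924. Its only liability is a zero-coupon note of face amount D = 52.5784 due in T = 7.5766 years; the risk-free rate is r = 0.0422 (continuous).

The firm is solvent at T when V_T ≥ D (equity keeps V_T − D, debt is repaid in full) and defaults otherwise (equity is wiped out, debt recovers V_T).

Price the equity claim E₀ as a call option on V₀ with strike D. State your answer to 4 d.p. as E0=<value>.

E0=90.5365

d₁ = [ln(V₀/D) + (r + σ²/2)T] / (σ√T)
   = [ln(119.8282/52.5784) + (0.0422 + 0.5·0.4924²)·7.5766] / (0.4924·√7.5766)
   = [0.823754 + 1.238235] / 1.355362 = 1.521357
d₂ = d₁ − σ√T = 1.521357 − 1.355362 = 0.165995
N(d₁) = 0.935915,  N(d₂) = 0.565920,  e^(−rT) = 0.726343
E₀ = V₀·N(d₁) − D·e^(−rT)·N(d₂)
   = 119.8282·0.935915 − 52.5784·0.726343·0.565920 = 90.536540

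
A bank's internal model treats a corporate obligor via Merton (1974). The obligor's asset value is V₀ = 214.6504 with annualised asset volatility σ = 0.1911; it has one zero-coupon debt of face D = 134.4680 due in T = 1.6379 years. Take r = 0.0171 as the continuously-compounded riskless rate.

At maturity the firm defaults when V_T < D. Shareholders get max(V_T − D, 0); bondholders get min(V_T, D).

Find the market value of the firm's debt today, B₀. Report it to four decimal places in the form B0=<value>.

B0=130.4323

d₁ = [ln(V₀/D) + (r + σ²/2)T] / (σ√T)
   = [ln(214.6504/134.4680) + (0.0171 + 0.5·0.1911²)·1.6379] / (0.1911·√1.6379)
   = [0.467684 + 0.057915] / 0.244571 = 2.149072
d₂ = d₁ − σ√T = 2.149072 − 0.244571 = 1.904501
N(d₁) = 0.984186,  N(d₂) = 0.971578,  e^(−rT) = 0.972381
E₀ = V₀·N(d₁) − D·e^(−rT)·N(d₂)
   = 214.6504·0.984186 − 134.4680·0.972381·0.971578 = 84.218135
B₀ = V₀ − E₀ = 214.6504 − 84.218135 = 130.432265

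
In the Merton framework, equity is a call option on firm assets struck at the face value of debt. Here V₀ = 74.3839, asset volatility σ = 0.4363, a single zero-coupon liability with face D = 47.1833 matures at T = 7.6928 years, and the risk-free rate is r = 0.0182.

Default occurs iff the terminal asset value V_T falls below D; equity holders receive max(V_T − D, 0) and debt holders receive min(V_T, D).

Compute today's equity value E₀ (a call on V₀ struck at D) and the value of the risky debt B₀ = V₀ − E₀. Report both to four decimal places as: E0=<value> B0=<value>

E0=45.5815 B0=28.8024

d₁ = [ln(V₀/D) + (r + σ²/2)T] / (σ√T)
   = [ln(74.3839/47.1833) + (0.0182 + 0.5·0.4363²)·7.6928] / (0.4363·√7.6928)
   = [0.455200 + 0.872201] / 1.210117 = 1.096919
d₂ = d₁ − σ√T = 1.096919 − 1.210117 = -0.113198
N(d₁) = 0.863662,  N(d₂) = 0.454937,  e^(−rT) = 0.869350
E₀ = V₀·N(d₁) − D·e^(−rT)·N(d₂)
   = 74.3839·0.863662 − 47.1833·0.869350·0.454937 = 45.581550
B₀ = V₀ − E₀ = 74.3839 − 45.581550 = 28.802350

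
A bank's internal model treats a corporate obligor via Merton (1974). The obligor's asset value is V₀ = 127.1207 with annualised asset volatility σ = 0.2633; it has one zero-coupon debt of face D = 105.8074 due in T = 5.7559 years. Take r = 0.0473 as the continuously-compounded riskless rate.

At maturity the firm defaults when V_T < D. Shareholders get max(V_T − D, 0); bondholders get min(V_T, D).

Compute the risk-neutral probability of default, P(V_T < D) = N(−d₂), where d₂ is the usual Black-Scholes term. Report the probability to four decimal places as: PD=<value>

PD=0.3425

d₁ = [ln(V₀/D) + (r + σ²/2)T] / (σ√T)
   = [ln(127.1207/105.8074) + (0.0473 + 0.5·0.2633²)·5.7559] / (0.2633·√5.7559)
   = [0.183517 + 0.471773] / 0.631695 = 1.037352
d₂ = d₁ − σ√T = 1.037352 − 0.631695 = 0.405657
risk-neutral PD = N(−d₂) = N(-0.405657) = 0.342497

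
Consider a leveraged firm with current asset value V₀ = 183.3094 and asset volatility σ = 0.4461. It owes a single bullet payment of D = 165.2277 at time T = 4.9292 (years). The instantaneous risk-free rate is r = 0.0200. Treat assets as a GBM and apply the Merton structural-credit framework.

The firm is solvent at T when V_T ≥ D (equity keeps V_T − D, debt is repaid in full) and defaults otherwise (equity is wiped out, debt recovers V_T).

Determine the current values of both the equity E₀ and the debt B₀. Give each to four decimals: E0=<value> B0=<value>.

d₁ = [ln(V₀/D) + (r + σ²/2)T] / (σ√T)
   = [ln(183.3094/165.2277) + (0.0200 + 0.5·0.4461²)·4.9292] / (0.4461·√4.9292)
   = [0.103851 + 0.589052] / 0.990422 = 0.699604
d₂ = d₁ − σ√T = 0.699604 − 0.990422 = -0.290819
N(d₁) = 0.757913,  N(d₂) = 0.385595,  e^(−rT) = 0.906120
E₀ = V₀·N(d₁) − D·e^(−rT)·N(d₂)
   = 183.3094·0.757913 − 165.2277·0.906120·0.385595 = 81.202739
B₀ = V₀ − E₀ = 183.3094 − 81.202739 = 102.106661

E0=81.2027 B0=102.1067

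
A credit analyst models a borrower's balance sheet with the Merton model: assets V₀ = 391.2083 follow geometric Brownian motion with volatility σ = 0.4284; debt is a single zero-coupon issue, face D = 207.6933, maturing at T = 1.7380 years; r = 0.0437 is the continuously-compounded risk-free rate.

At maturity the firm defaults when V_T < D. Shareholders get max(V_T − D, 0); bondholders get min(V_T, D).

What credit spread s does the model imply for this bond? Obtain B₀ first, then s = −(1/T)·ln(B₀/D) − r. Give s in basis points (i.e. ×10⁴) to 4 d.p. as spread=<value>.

d₁ = [ln(V₀/D) + (r + σ²/2)T] / (σ√T)
   = [ln(391.2083/207.6933) + (0.0437 + 0.5·0.4284²)·1.7380] / (0.4284·√1.7380)
   = [0.633178 + 0.235435] / 0.564774 = 1.537984
d₂ = d₁ − σ√T = 1.537984 − 0.564774 = 0.973211
N(d₁) = 0.937974,  N(d₂) = 0.834776,  e^(−rT) = 0.926862
E₀ = V₀·N(d₁) − D·e^(−rT)·N(d₂)
   = 391.2083·0.937974 − 207.6933·0.926862·0.834776 = 206.246274
B₀ = V₀ − E₀ = 391.2083 − 206.246274 = 184.962026
spread = −(1/T)·ln(B₀/D) − r = −(1/1.7380)·ln(184.962026/207.6933) − 0.0437 = 0.02299271
in basis points: 0.02299271 × 10⁴ = 229.9271 bp

spread=229.9271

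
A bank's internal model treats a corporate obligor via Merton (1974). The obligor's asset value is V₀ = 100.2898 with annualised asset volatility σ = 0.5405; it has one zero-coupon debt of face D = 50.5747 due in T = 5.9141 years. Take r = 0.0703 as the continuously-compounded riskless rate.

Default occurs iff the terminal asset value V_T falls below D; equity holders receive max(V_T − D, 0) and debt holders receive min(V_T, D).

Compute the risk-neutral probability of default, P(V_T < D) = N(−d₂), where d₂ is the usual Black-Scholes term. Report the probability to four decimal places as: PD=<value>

PD=0.4286

d₁ = [ln(V₀/D) + (r + σ²/2)T] / (σ√T)
   = [ln(100.2898/50.5747) + (0.0703 + 0.5·0.5405²)·5.9141] / (0.5405·√5.9141)
   = [0.684613 + 1.279635] / 1.314438 = 1.494363
d₂ = d₁ − σ√T = 1.494363 − 1.314438 = 0.179925
risk-neutral PD = N(−d₂) = N(-0.179925) = 0.428606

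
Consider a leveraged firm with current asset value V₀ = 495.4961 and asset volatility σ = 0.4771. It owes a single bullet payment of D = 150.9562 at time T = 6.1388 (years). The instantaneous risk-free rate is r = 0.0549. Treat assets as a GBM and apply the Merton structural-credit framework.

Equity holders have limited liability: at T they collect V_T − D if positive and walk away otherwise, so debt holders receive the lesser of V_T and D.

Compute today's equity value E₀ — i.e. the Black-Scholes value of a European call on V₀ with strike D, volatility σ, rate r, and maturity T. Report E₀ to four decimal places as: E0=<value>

d₁ = [ln(V₀/D) + (r + σ²/2)T] / (σ√T)
   = [ln(495.4961/150.9562) + (0.0549 + 0.5·0.4771²)·6.1388] / (0.4771·√6.1388)
   = [1.188570 + 1.035690] / 1.182092 = 1.881631
d₂ = d₁ − σ√T = 1.881631 − 1.182092 = 0.699539
N(d₁) = 0.970057,  N(d₂) = 0.757892,  e^(−rT) = 0.713894
E₀ = V₀·N(d₁) − D·e^(−rT)·N(d₂)
   = 495.4961·0.970057 − 150.9562·0.713894·0.757892 = 398.983782

E0=398.9838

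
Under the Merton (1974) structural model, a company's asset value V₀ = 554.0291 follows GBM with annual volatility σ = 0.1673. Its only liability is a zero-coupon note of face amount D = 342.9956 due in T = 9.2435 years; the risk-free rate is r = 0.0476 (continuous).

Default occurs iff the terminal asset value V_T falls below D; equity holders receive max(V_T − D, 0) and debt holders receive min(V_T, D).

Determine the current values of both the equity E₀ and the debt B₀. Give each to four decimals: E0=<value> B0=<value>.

E0=335.5558 B0=218.4733

d₁ = [ln(V₀/D) + (r + σ²/2)T] / (σ√T)
   = [ln(554.0291/342.9956) + (0.0476 + 0.5·0.1673²)·9.2435] / (0.1673·√9.2435)
   = [0.479500 + 0.569350] / 0.508644 = 2.062050
d₂ = d₁ − σ√T = 2.062050 − 0.508644 = 1.553405
N(d₁) = 0.980398,  N(d₂) = 0.939837,  e^(−rT) = 0.644042
E₀ = V₀·N(d₁) − D·e^(−rT)·N(d₂)
   = 554.0291·0.980398 − 342.9956·0.644042·0.939837 = 335.555828
B₀ = V₀ − E₀ = 554.0291 − 335.555828 = 218.473272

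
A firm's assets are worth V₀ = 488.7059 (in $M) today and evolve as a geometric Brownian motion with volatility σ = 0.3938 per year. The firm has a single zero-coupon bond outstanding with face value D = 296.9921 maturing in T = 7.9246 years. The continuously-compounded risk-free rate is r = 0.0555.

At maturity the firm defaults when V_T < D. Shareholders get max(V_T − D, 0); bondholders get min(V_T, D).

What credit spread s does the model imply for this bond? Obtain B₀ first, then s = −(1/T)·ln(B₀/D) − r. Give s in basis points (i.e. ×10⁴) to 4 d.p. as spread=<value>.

d₁ = [ln(V₀/D) + (r + σ²/2)T] / (σ√T)
   = [ln(488.7059/296.9921) + (0.0555 + 0.5·0.3938²)·7.9246] / (0.3938·√7.9246)
   = [0.498055 + 1.054283] / 1.108573 = 1.400303
d₂ = d₁ − σ√T = 1.400303 − 1.108573 = 0.291729
N(d₁) = 0.919289,  N(d₂) = 0.614753,  e^(−rT) = 0.644155
E₀ = V₀·N(d₁) − D·e^(−rT)·N(d₂)
   = 488.7059·0.919289 − 296.9921·0.644155·0.614753 = 331.653920
B₀ = V₀ − E₀ = 488.7059 − 331.653920 = 157.051980
spread = −(1/T)·ln(B₀/D) − r = −(1/7.9246)·ln(157.051980/296.9921) − 0.0555 = 0.02489885
in basis points: 0.02489885 × 10⁴ = 248.9885 bp

spread=248.9885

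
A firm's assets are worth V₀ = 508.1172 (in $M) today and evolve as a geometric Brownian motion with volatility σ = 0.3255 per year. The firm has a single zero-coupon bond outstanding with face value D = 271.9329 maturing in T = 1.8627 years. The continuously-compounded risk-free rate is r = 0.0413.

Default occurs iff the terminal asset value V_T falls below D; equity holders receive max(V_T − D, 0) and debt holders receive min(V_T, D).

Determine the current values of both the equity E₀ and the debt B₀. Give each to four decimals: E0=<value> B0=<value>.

E0=260.1174 B0=247.9998

d₁ = [ln(V₀/D) + (r + σ²/2)T] / (σ√T)
   = [ln(508.1172/271.9329) + (0.0413 + 0.5·0.3255²)·1.8627] / (0.3255·√1.8627)
   = [0.625157 + 0.175606] / 0.444245 = 1.802526
d₂ = d₁ − σ√T = 1.802526 − 0.444245 = 1.358281
N(d₁) = 0.964269,  N(d₂) = 0.912813,  e^(−rT) = 0.925955
E₀ = V₀·N(d₁) − D·e^(−rT)·N(d₂)
   = 508.1172·0.964269 − 271.9329·0.925955·0.912813 = 260.117374
B₀ = V₀ − E₀ = 508.1172 − 260.117374 = 247.999826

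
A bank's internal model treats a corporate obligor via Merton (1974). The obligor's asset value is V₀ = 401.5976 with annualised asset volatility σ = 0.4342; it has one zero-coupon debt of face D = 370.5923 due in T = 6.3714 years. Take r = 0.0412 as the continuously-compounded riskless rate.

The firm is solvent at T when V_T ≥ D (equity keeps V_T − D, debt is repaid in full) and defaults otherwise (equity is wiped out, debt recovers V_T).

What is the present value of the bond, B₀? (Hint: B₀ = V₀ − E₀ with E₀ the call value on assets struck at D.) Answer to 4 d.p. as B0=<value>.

B0=194.1972

d₁ = [ln(V₀/D) + (r + σ²/2)T] / (σ√T)
   = [ln(401.5976/370.5923) + (0.0412 + 0.5·0.4342²)·6.3714] / (0.4342·√6.3714)
   = [0.080348 + 0.863101] / 1.095992 = 0.860817
d₂ = d₁ − σ√T = 0.860817 − 1.095992 = -0.235174
N(d₁) = 0.805331,  N(d₂) = 0.407037,  e^(−rT) = 0.769125
E₀ = V₀·N(d₁) − D·e^(−rT)·N(d₂)
   = 401.5976·0.805331 − 370.5923·0.769125·0.407037 = 207.400447
B₀ = V₀ − E₀ = 401.5976 − 207.400447 = 194.197153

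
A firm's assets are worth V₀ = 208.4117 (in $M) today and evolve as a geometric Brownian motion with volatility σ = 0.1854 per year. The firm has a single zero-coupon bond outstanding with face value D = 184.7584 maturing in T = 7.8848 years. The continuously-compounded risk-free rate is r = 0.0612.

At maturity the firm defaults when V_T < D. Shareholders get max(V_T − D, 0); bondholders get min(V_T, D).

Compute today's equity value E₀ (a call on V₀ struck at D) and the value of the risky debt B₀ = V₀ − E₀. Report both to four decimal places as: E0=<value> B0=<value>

E0=99.1696 B0=109.2421

d₁ = [ln(V₀/D) + (r + σ²/2)T] / (σ√T)
   = [ln(208.4117/184.7584) + (0.0612 + 0.5·0.1854²)·7.8848] / (0.1854·√7.8848)
   = [0.120466 + 0.618063] / 0.520601 = 1.418608
d₂ = d₁ − σ√T = 1.418608 − 0.520601 = 0.898007
N(d₁) = 0.921993,  N(d₂) = 0.815409,  e^(−rT) = 0.617208
E₀ = V₀·N(d₁) − D·e^(−rT)·N(d₂)
   = 208.4117·0.921993 − 184.7584·0.617208·0.815409 = 99.169597
B₀ = V₀ − E₀ = 208.4117 − 99.169597 = 109.242103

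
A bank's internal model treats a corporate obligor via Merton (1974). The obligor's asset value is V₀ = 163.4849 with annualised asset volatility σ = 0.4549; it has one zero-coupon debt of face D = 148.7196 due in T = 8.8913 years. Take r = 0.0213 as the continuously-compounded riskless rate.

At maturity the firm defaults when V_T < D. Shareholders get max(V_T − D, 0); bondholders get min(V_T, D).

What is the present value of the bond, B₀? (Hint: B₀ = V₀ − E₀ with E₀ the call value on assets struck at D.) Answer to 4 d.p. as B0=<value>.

d₁ = [ln(V₀/D) + (r + σ²/2)T] / (σ√T)
   = [ln(163.4849/148.7196) + (0.0213 + 0.5·0.4549²)·8.8913] / (0.4549·√8.8913)
   = [0.094658 + 1.109341] / 1.356434 = 0.887621
d₂ = d₁ − σ√T = 0.887621 − 1.356434 = -0.468813
N(d₁) = 0.812628,  N(d₂) = 0.319602,  e^(−rT) = 0.827468
E₀ = V₀·N(d₁) − D·e^(−rT)·N(d₂)
   = 163.4849·0.812628 − 148.7196·0.827468·0.319602 = 93.521928
B₀ = V₀ − E₀ = 163.4849 − 93.521928 = 69.962972

B0=69.9630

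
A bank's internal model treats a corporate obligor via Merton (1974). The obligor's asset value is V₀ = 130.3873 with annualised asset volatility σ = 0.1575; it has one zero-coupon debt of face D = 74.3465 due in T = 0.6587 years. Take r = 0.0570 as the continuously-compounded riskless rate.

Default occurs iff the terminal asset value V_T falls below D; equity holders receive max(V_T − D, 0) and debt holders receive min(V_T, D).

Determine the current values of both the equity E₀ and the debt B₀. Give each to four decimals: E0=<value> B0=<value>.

d₁ = [ln(V₀/D) + (r + σ²/2)T] / (σ√T)
   = [ln(130.3873/74.3465) + (0.0570 + 0.5·0.1575²)·0.6587] / (0.1575·√0.6587)
   = [0.561773 + 0.045716] / 0.127828 = 4.752407
d₂ = d₁ − σ√T = 4.752407 − 0.127828 = 4.624580
N(d₁) = 0.999999,  N(d₂) = 0.999998,  e^(−rT) = 0.963150
E₀ = V₀·N(d₁) − D·e^(−rT)·N(d₂)
   = 130.3873·0.999999 − 74.3465·0.963150·0.999998 = 58.780456
B₀ = V₀ − E₀ = 130.3873 − 58.780456 = 71.606844

E0=58.7805 B0=71.6068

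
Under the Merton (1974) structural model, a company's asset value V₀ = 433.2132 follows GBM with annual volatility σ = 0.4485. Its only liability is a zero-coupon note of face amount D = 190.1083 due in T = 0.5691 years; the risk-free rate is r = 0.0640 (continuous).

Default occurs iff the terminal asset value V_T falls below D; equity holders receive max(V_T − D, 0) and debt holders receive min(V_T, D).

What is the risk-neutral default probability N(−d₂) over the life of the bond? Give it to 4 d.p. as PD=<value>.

d₁ = [ln(V₀/D) + (r + σ²/2)T] / (σ√T)
   = [ln(433.2132/190.1083) + (0.0640 + 0.5·0.4485²)·0.5691] / (0.4485·√0.5691)
   = [0.823636 + 0.093660] / 0.338343 = 2.711146
d₂ = d₁ − σ√T = 2.711146 − 0.338343 = 2.372803
risk-neutral PD = N(−d₂) = N(-2.372803) = 0.008827

PD=0.0088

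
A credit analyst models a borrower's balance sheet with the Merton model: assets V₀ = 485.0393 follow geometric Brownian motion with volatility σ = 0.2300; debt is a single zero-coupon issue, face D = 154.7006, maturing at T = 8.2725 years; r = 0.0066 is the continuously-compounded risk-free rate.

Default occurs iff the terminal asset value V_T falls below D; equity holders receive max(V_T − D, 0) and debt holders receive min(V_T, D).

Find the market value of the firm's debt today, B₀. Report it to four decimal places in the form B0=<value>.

B0=144.1263

d₁ = [ln(V₀/D) + (r + σ²/2)T] / (σ√T)
   = [ln(485.0393/154.7006) + (0.0066 + 0.5·0.2300²)·8.2725] / (0.2300·√8.2725)
   = [1.142738 + 0.273406] / 0.661525 = 2.140727
d₂ = d₁ − σ√T = 2.140727 − 0.661525 = 1.479202
N(d₁) = 0.983852,  N(d₂) = 0.930457,  e^(−rT) = 0.946865
E₀ = V₀·N(d₁) − D·e^(−rT)·N(d₂)
   = 485.0393·0.983852 − 154.7006·0.946865·0.930457 = 340.912976
B₀ = V₀ − E₀ = 485.0393 − 340.912976 = 144.126324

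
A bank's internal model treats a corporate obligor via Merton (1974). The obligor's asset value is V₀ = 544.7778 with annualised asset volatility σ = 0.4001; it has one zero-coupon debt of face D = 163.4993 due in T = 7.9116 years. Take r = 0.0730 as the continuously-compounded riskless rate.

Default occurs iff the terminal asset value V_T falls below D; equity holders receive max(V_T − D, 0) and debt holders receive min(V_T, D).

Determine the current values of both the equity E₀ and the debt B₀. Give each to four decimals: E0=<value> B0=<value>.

d₁ = [ln(V₀/D) + (r + σ²/2)T] / (σ√T)
   = [ln(544.7778/163.4993) + (0.0730 + 0.5·0.4001²)·7.9116] / (0.4001·√7.9116)
   = [1.203569 + 1.210791] / 1.125384 = 2.145366
d₂ = d₁ − σ√T = 2.145366 − 1.125384 = 1.019982
N(d₁) = 0.984038,  N(d₂) = 0.846132,  e^(−rT) = 0.561274
E₀ = V₀·N(d₁) − D·e^(−rT)·N(d₂)
   = 544.7778·0.984038 − 163.4993·0.561274·0.846132 = 458.434505
B₀ = V₀ − E₀ = 544.7778 − 458.434505 = 86.343295

E0=458.4345 B0=86.3433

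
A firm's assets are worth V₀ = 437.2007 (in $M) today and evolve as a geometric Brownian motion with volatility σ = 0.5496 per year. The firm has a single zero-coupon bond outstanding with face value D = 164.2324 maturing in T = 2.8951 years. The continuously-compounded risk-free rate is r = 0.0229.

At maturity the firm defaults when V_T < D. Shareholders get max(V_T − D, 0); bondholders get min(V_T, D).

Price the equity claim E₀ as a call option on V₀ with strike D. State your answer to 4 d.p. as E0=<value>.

E0=298.4464

d₁ = [ln(V₀/D) + (r + σ²/2)T] / (σ√T)
   = [ln(437.2007/164.2324) + (0.0229 + 0.5·0.5496²)·2.8951] / (0.5496·√2.8951)
   = [0.979110 + 0.503545] / 0.935144 = 1.585483
d₂ = d₁ − σ√T = 1.585483 − 0.935144 = 0.650339
N(d₁) = 0.943572,  N(d₂) = 0.742263,  e^(−rT) = 0.935852
E₀ = V₀·N(d₁) − D·e^(−rT)·N(d₂)
   = 437.2007·0.943572 − 164.2324·0.935852·0.742263 = 298.446369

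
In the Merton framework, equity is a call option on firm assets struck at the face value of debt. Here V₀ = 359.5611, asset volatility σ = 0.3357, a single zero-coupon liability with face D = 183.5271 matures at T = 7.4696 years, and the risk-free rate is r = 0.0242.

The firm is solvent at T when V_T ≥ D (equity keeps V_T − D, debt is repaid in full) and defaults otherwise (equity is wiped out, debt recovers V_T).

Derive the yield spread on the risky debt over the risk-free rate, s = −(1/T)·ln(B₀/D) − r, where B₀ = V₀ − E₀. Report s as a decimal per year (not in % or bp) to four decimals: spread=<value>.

spread=0.0179

d₁ = [ln(V₀/D) + (r + σ²/2)T] / (σ√T)
   = [ln(359.5611/183.5271) + (0.0242 + 0.5·0.3357²)·7.4696] / (0.3357·√7.4696)
   = [0.672522 + 0.601656] / 0.917487 = 1.388769
d₂ = d₁ − σ√T = 1.388769 − 0.917487 = 0.471281
N(d₁) = 0.917548,  N(d₂) = 0.681280,  e^(−rT) = 0.834632
E₀ = V₀·N(d₁) − D·e^(−rT)·N(d₂)
   = 359.5611·0.917548 − 183.5271·0.834632·0.681280 = 225.557876
B₀ = V₀ − E₀ = 359.5611 − 225.557876 = 134.003224
spread = −(1/T)·ln(B₀/D) − r = −(1/7.4696)·ln(134.003224/183.5271) − 0.0242 = 0.01790379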